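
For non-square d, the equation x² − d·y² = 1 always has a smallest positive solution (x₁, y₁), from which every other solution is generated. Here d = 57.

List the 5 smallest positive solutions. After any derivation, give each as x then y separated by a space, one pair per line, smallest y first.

151 20
45601 6040
13771351 1824060
4158902401 550860080
1255974753751 166357920100

√57 = [7; 1,1,4,1,1,14, …], period ℓ=6 (even) → k=5
k=0  a_k=7  p_k/q_k = 7/1
k=1  a_k=1  p_k/q_k = 8/1
k=2  a_k=1  p_k/q_k = 15/2
k=3  a_k=4  p_k/q_k = 68/9
k=4  a_k=1  p_k/q_k = 83/11
k=5  a_k=1  p_k/q_k = 151/20
(x₁, y₁) = (151, 20);  151² − 57·20² = 1 ✓
(x_2, y_2) = (151·151 + 57·20·20, 151·20 + 20·151) = (45601, 6040)
(x_3, y_3) = (151·45601 + 57·20·6040, 151·6040 + 20·45601) = (13771351, 1824060)
(x_4, y_4) = (151·13771351 + 57·20·1824060, 151·1824060 + 20·13771351) = (4158902401, 550860080)
(x_5, y_5) = (151·4158902401 + 57·20·550860080, 151·550860080 + 20·4158902401) = (1255974753751, 166357920100)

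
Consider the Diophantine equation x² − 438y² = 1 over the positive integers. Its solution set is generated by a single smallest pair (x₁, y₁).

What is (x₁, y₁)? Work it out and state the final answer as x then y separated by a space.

293 14

√438 = [20; 1,12,1,40, …], period ℓ=4 (even) → k=3
a_0=20:  p_0=20·1+0=20,  q_0=20·0+1=1
a_1=1:  p_1=1·20+1=21,  q_1=1·1+0=1
a_2=12:  p_2=12·21+20=272,  q_2=12·1+1=13
a_3=1:  p_3=1·272+21=293,  q_3=1·13+1=14
→ (293, 14).  Check: 293²=85849, 438·14²=85848, difference 1.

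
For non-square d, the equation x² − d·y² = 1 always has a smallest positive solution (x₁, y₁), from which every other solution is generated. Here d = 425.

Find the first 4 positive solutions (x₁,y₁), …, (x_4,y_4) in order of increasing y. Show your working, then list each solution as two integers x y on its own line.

143649 6968
41270070401 2001892464
11856808685922849 575139701115304
3406437421806992601601 165236485849022716128

[20; 1,1,1,1,1,1,40] for √425; ℓ=7 ⇒ convergent index 13
a_0=20:  p_0=20·1+0=20,  q_0=20·0+1=1
…
a_2=1:  p_2=1·21+20=41,  q_2=1·1+1=2
a_3=1:  p_3=1·41+21=62,  q_3=1·2+1=3
a_4=1:  p_4=1·62+41=103,  q_4=1·3+2=5
a_5=1:  p_5=1·103+62=165,  q_5=1·5+3=8
a_6=1:  p_6=1·165+103=268,  q_6=1·8+5=13
…
a_8=1:  p_8=1·10885+268=11153,  q_8=1·528+13=541
a_9=1:  p_9=1·11153+10885=22038,  q_9=1·541+528=1069
a_10=1:  p_10=1·22038+11153=33191,  q_10=1·1069+541=1610
a_11=1:  p_11=1·33191+22038=55229,  q_11=1·1610+1069=2679
a_12=1:  p_12=1·55229+33191=88420,  q_12=1·2679+1610=4289
a_13=1:  p_13=1·88420+55229=143649,  q_13=1·4289+2679=6968
(x₁, y₁) = (143649, 6968);  143649² − 425·6968² = 1 ✓
k=2:  x_2 = 143649·143649+425·6968·6968 = 41270070401,  y_2 = 143649·6968+6968·143649 = 2001892464
k=3:  x_3 = 143649·41270070401+425·6968·2001892464 = 11856808685922849,  y_3 = 143649·2001892464+6968·41270070401 = 575139701115304
k=4:  x_4 = 143649·11856808685922849+425·6968·575139701115304 = 3406437421806992601601,  y_4 = 143649·575139701115304+6968·11856808685922849 = 165236485849022716128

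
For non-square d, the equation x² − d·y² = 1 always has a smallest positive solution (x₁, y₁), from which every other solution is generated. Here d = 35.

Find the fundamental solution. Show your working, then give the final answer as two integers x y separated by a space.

6 1

√35 → a₀=5, period (1,10); ℓ=2 even so k=1
step 0: (5, 1)  from 5·(1,0) + (0,1)
step 1: (6, 1)  from 1·(5,1) + (1,0)
(x₁, y₁) = (6, 1);  6² − 35·1² = 1 ✓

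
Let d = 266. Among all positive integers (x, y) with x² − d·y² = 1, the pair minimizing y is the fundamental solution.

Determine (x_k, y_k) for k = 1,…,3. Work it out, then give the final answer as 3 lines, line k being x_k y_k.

√266 → a₀=16, period (3,4,3,32); ℓ=4 even so k=3
step 0: (16, 1)  from 16·(1,0) + (0,1)
…
step 2: (212, 13)  from 4·(49,3) + (16,1)
step 3: (685, 42)  from 3·(212,13) + (49,3)
→ (685, 42).  Check: 685²=469225, 266·42²=469224, difference 1.
k=2:  x_2 = 685·685+266·42·42 = 938449,  y_2 = 685·42+42·685 = 57540
k=3:  x_3 = 685·938449+266·42·57540 = 1285674445,  y_3 = 685·57540+42·938449 = 78829758

685 42
938449 57540
1285674445 78829758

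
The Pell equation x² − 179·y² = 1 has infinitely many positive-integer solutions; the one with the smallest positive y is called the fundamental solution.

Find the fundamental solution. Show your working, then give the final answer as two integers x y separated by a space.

4190210 313191

[13; 2,1,1,1,3,…,1,2,26] for √179; ℓ=14 ⇒ convergent index 13
i=0: a=13 ⇒ p=13, q=1
i=1: a=2 ⇒ p=27, q=2
i=2: a=1 ⇒ p=40, q=3
i=3: a=1 ⇒ p=67, q=5
i=4: a=1 ⇒ p=107, q=8
i=5: a=3 ⇒ p=388, q=29
…
i=7: a=13 ⇒ p=26999, q=2018
i=8: a=5 ⇒ p=137042, q=10243
i=9: a=3 ⇒ p=438125, q=32747
i=10: a=1 ⇒ p=575167, q=42990
…
i=12: a=1 ⇒ p=1588459, q=118727
i=13: a=2 ⇒ p=4190210, q=313191
(x₁, y₁) = (4190210, 313191);  4190210² − 179·313191² = 1 ✓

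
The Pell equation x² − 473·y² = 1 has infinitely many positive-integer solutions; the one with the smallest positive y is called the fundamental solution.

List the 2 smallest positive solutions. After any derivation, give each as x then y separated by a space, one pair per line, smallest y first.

87 4
15137 696

√473 → a₀=21, period (1,2,1,42); ℓ=4 even so k=3
step 0: (21, 1)  from 21·(1,0) + (0,1)
…
step 2: (65, 3)  from 2·(22,1) + (21,1)
step 3: (87, 4)  from 1·(65,3) + (22,1)
(x₁, y₁) = (87, 4);  87² − 473·4² = 1 ✓
n=2: (87,4)∘(87,4) = (87·87+473·4·4, 87·4+4·87) = (15137,696)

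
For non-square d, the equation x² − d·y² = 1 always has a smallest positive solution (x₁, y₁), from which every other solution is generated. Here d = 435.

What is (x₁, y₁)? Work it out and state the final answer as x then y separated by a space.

d=435: √d = [20; 1,5,1,40] (ℓ=4, even), read p_3/q_3
a_0=20:  p_0=20·1+0=20,  q_0=20·0+1=1
a_1=1:  p_1=1·20+1=21,  q_1=1·1+0=1
a_2=5:  p_2=5·21+20=125,  q_2=5·1+1=6
a_3=1:  p_3=1·125+21=146,  q_3=1·6+1=7
(x₁, y₁) = (146, 7);  146² − 435·7² = 1 ✓

146 7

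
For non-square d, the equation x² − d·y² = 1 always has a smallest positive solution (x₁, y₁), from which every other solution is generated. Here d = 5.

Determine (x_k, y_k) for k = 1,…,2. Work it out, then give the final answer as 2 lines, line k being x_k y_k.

[2; 4] for √5; ℓ=1 ⇒ convergent index 1
k=0  a_k=2  p_k/q_k = 2/1
k=1  a_k=4  p_k/q_k = 9/4
(x₁, y₁) = (9, 4);  9² − 5·4² = 1 ✓
n=2: (9,4)∘(9,4) = (9·9+5·4·4, 9·4+4·9) = (161,72)

9 4
161 72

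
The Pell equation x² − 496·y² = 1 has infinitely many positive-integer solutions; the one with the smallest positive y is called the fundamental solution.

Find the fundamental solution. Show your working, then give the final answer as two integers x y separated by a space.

4620799 207480

[22; 3,1,2,4,1,…,1,3,44] for √496; ℓ=16 ⇒ convergent index 15
a_0=22:  p_0=22·1+0=22,  q_0=22·0+1=1
a_1=3:  p_1=3·22+1=67,  q_1=3·1+0=3
a_2=1:  p_2=1·67+22=89,  q_2=1·3+1=4
a_3=2:  p_3=2·89+67=245,  q_3=2·4+3=11
a_4=4:  p_4=4·245+89=1069,  q_4=4·11+4=48
…
a_7=2:  p_7=2·2383+1314=6080,  q_7=2·107+59=273
…
a_9=2:  p_9=2·14543+6080=35166,  q_9=2·653+273=1579
a_10=1:  p_10=1·35166+14543=49709,  q_10=1·1579+653=2232
a_11=1:  p_11=1·49709+35166=84875,  q_11=1·2232+1579=3811
…
a_13=2:  p_13=2·389209+84875=863293,  q_13=2·17476+3811=38763
a_14=1:  p_14=1·863293+389209=1252502,  q_14=1·38763+17476=56239
a_15=3:  p_15=3·1252502+863293=4620799,  q_15=3·56239+38763=207480
→ (4620799, 207480).  Check: 4620799²=21351783398401, 496·207480²=21351783398400, difference 1.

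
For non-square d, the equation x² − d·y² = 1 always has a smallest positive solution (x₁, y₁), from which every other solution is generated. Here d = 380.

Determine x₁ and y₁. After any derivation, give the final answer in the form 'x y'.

d=380: √d = [19; 2,38] (ℓ=2, even), read p_1/q_1
i=0: a=19 ⇒ p=19, q=1
i=1: a=2 ⇒ p=39, q=2
(x₁, y₁) = (39, 2);  39² − 380·2² = 1 ✓

39 2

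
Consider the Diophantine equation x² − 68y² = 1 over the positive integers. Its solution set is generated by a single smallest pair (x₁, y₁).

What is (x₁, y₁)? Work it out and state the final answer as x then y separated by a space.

[8; 4,16] for √68; ℓ=2 ⇒ convergent index 1
i=0: a=8 ⇒ p=8, q=1
i=1: a=4 ⇒ p=33, q=4
(x₁, y₁) = (33, 4);  33² − 68·4² = 1 ✓

33 4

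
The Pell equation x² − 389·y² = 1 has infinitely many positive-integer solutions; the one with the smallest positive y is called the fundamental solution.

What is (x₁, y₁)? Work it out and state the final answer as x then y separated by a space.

√389 = [19; 1,2,1,1,1,1,2,1,38, …], period ℓ=9 (odd) → k=17
a_0=19:  p_0=19·1+0=19,  q_0=19·0+1=1
…
a_3=1:  p_3=1·59+20=79,  q_3=1·3+1=4
…
a_6=1:  p_6=1·217+138=355,  q_6=1·11+7=18
…
a_9=38:  p_9=38·1282+927=49643,  q_9=38·65+47=2517
a_10=1:  p_10=1·49643+1282=50925,  q_10=1·2517+65=2582
…
a_13=1:  p_13=1·202418+151493=353911,  q_13=1·10263+7681=17944
…
a_16=2:  p_16=2·910240+556329=2376809,  q_16=2·46151+28207=120509
a_17=1:  p_17=1·2376809+910240=3287049,  q_17=1·120509+46151=166660
→ (3287049, 166660).  Check: 3287049²=10804691128401, 389·166660²=10804691128400, difference 1.

3287049 166660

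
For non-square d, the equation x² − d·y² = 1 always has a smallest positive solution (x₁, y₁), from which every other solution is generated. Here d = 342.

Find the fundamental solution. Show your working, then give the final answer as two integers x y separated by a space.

37 2

√342 = [18; 2,36, …], period ℓ=2 (even) → k=1
i=0: a=18 ⇒ p=18, q=1
i=1: a=2 ⇒ p=37, q=2
→ (37, 2).  Check: 37²=1369, 342·2²=1368, difference 1.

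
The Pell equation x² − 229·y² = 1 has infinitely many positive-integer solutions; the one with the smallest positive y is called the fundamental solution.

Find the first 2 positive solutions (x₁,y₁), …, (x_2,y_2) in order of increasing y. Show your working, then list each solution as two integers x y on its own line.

5848201 386460
68402909872801 4520191516920

[15; 7,1,1,7,30] for √229; ℓ=5 ⇒ convergent index 9
step 0: (15, 1)  from 15·(1,0) + (0,1)
step 1: (106, 7)  from 7·(15,1) + (1,0)
step 2: (121, 8)  from 1·(106,7) + (15,1)
…
step 6: (362399, 23948)  from 7·(51527,3405) + (1710,113)
…
step 8: (776325, 51301)  from 1·(413926,27353) + (362399,23948)
step 9: (5848201, 386460)  from 7·(776325,51301) + (413926,27353)
→ (5848201, 386460).  Check: 5848201²=34201454936401, 229·386460²=34201454936400, difference 1.
(5848201+386460√229)^2 = 68402909872801 + 4520191516920√229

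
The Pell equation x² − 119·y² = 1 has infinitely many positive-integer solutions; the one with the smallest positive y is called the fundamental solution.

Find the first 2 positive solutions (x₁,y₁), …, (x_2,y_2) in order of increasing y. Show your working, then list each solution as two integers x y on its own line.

d=119: √d = [10; 1,9,1,20] (ℓ=4, even), read p_3/q_3
a_0=10:  p_0=10·1+0=10,  q_0=10·0+1=1
…
a_2=9:  p_2=9·11+10=109,  q_2=9·1+1=10
a_3=1:  p_3=1·109+11=120,  q_3=1·10+1=11
fundamental: x₁=120, y₁=11  (since 14400 − 119·121 = 1)
k=2:  x_2 = 120·120+119·11·11 = 28799,  y_2 = 120·11+11·120 = 2640

120 11
28799 2640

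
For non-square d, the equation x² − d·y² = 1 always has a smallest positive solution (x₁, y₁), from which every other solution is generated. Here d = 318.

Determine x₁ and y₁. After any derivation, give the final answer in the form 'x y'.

√318 → a₀=17, period (1,4,1,34); ℓ=4 even so k=3
i=0: a=17 ⇒ p=17, q=1
i=1: a=1 ⇒ p=18, q=1
i=2: a=4 ⇒ p=89, q=5
i=3: a=1 ⇒ p=107, q=6
→ (107, 6).  Check: 107²=11449, 318·6²=11448, difference 1.

107 6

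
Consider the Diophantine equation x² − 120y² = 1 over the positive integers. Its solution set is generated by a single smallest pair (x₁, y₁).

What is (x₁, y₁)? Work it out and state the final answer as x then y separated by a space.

√120 → a₀=10, period (1,20); ℓ=2 even so k=1
step 0: (10, 1)  from 10·(1,0) + (0,1)
step 1: (11, 1)  from 1·(10,1) + (1,0)
(x₁, y₁) = (11, 1);  11² − 120·1² = 1 ✓

11 1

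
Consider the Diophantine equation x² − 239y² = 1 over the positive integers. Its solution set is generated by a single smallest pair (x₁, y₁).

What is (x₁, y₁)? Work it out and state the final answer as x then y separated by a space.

d=239: √d = [15; 2,5,1,2,4,15,4,2,1,5,2,30] (ℓ=12, even), read p_11/q_11
i=0: a=15 ⇒ p=15, q=1
i=1: a=2 ⇒ p=31, q=2
i=2: a=5 ⇒ p=170, q=11
…
i=4: a=2 ⇒ p=572, q=37
…
i=6: a=15 ⇒ p=37907, q=2452
i=7: a=4 ⇒ p=154117, q=9969
i=8: a=2 ⇒ p=346141, q=22390
…
i=10: a=5 ⇒ p=2847431, q=184185
i=11: a=2 ⇒ p=6195120, q=400729
(x₁, y₁) = (6195120, 400729);  6195120² − 239·400729² = 1 ✓

6195120 400729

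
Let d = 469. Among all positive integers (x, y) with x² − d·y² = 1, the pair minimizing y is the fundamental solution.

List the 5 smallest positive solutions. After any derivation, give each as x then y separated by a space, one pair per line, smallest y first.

√469 = [21; 1,1,1,10,6,10,1,1,1,42, …], period ℓ=10 (even) → k=9
a_0=21:  p_0=21·1+0=21,  q_0=21·0+1=1
a_1=1:  p_1=1·21+1=22,  q_1=1·1+0=1
…
a_5=6:  p_5=6·693+65=4223,  q_5=6·32+3=195
…
a_7=1:  p_7=1·42923+4223=47146,  q_7=1·1982+195=2177
a_8=1:  p_8=1·47146+42923=90069,  q_8=1·2177+1982=4159
a_9=1:  p_9=1·90069+47146=137215,  q_9=1·4159+2177=6336
fundamental: x₁=137215, y₁=6336  (since 18827956225 − 469·40144896 = 1)
(137215+6336√469)^2 = 37655912449 + 1738788480√469
(137215+6336√469)^3 = 10333912053241855 + 477175722560064√469
(137215+6336√469)^4 = 2835935484733506355201 + 130951333540419575040√469
(137215+6336√469)^5 = 778265775065082237004568575 + 35936974463020168255667136√469

137215 6336
37655912449 1738788480
10333912053241855 477175722560064
2835935484733506355201 130951333540419575040
778265775065082237004568575 35936974463020168255667136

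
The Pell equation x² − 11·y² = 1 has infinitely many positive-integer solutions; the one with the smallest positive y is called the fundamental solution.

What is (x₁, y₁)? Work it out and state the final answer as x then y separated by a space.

10 3

√11 → a₀=3, period (3,6); ℓ=2 even so k=1
i=0: a=3 ⇒ p=3, q=1
i=1: a=3 ⇒ p=10, q=3
→ (10, 3).  Check: 10²=100, 11·3²=99, difference 1.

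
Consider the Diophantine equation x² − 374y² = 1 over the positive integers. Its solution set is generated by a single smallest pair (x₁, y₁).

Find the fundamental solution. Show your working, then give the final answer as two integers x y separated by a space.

3365 174

[19; 2,1,18,1,2,38] for √374; ℓ=6 ⇒ convergent index 5
step 0: (19, 1)  from 19·(1,0) + (0,1)
…
step 2: (58, 3)  from 1·(39,2) + (19,1)
…
step 4: (1141, 59)  from 1·(1083,56) + (58,3)
step 5: (3365, 174)  from 2·(1141,59) + (1083,56)
→ (3365, 174).  Check: 3365²=11323225, 374·174²=11323224, difference 1.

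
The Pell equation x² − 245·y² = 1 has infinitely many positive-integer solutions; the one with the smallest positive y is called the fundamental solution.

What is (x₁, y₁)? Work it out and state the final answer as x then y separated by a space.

d=245: √d = [15; 1,1,1,7,6,7,1,1,1,30] (ℓ=10, even), read p_9/q_9
k=0  a_k=15  p_k/q_k = 15/1
k=1  a_k=1  p_k/q_k = 16/1
k=2  a_k=1  p_k/q_k = 31/2
k=3  a_k=1  p_k/q_k = 47/3
…
k=8  a_k=1  p_k/q_k = 33825/2161
k=9  a_k=1  p_k/q_k = 51841/3312
→ (51841, 3312).  Check: 51841²=2687489281, 245·3312²=2687489280, difference 1.

51841 3312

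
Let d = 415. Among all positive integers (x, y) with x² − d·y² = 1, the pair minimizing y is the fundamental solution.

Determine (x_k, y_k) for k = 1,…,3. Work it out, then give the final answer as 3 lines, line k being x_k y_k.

d=415: √d = [20; 2,1,2,4,6,…,1,2,40] (ℓ=16, even), read p_15/q_15
a_0=20:  p_0=20·1+0=20,  q_0=20·0+1=1
…
a_9=1:  p_9=1·33939+9595=43534,  q_9=1·1666+471=2137
a_10=1:  p_10=1·43534+33939=77473,  q_10=1·2137+1666=3803
…
a_12=4:  p_12=4·508372+77473=2110961,  q_12=4·24955+3803=103623
a_13=2:  p_13=2·2110961+508372=4730294,  q_13=2·103623+24955=232201
a_14=1:  p_14=1·4730294+2110961=6841255,  q_14=1·232201+103623=335824
a_15=2:  p_15=2·6841255+4730294=18412804,  q_15=2·335824+232201=903849
(x₁, y₁) = (18412804, 903849);  18412804² − 415·903849² = 1 ✓
(18412804+903849√415)^2 = 678062702284831 + 33284788965192√415
(18412804+903849√415)^3 = 24970071273761872339444 + 1225732590794885332887√415

18412804 903849
678062702284831 33284788965192
24970071273761872339444 1225732590794885332887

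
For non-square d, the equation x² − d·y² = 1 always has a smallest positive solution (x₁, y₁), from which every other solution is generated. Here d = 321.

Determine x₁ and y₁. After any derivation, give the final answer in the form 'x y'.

215 12

d=321: √d = [17; 1,10,1,34] (ℓ=4, even), read p_3/q_3
i=0: a=17 ⇒ p=17, q=1
i=1: a=1 ⇒ p=18, q=1
i=2: a=10 ⇒ p=197, q=11
i=3: a=1 ⇒ p=215, q=12
fundamental: x₁=215, y₁=12  (since 46225 − 321·144 = 1)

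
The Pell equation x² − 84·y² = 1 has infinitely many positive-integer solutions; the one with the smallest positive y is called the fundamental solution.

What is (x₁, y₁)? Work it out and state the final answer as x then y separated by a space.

55 6

[9; 6,18] for √84; ℓ=2 ⇒ convergent index 1
a_0=9:  p_0=9·1+0=9,  q_0=9·0+1=1
a_1=6:  p_1=6·9+1=55,  q_1=6·1+0=6
→ (55, 6).  Check: 55²=3025, 84·6²=3024, difference 1.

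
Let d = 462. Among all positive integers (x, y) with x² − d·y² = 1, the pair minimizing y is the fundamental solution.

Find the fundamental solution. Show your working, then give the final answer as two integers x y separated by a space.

43 2

√462 → a₀=21, period (2,42); ℓ=2 even so k=1
a_0=21:  p_0=21·1+0=21,  q_0=21·0+1=1
a_1=2:  p_1=2·21+1=43,  q_1=2·1+0=2
fundamental: x₁=43, y₁=2  (since 1849 − 462·4 = 1)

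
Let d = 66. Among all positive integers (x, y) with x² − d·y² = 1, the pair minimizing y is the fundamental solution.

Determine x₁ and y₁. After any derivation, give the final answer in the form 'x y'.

65 8

d=66: √d = [8; 8,16] (ℓ=2, even), read p_1/q_1
step 0: (8, 1)  from 8·(1,0) + (0,1)
step 1: (65, 8)  from 8·(8,1) + (1,0)
→ (65, 8).  Check: 65²=4225, 66·8²=4224, difference 1.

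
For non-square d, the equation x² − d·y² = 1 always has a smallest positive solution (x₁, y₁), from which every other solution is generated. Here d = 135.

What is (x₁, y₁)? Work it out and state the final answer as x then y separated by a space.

244 21

√135 → a₀=11, period (1,1,1,1,1,1,1,22); ℓ=8 even so k=7
step 0: (11, 1)  from 11·(1,0) + (0,1)
…
step 5: (93, 8)  from 1·(58,5) + (35,3)
step 6: (151, 13)  from 1·(93,8) + (58,5)
step 7: (244, 21)  from 1·(151,13) + (93,8)
→ (244, 21).  Check: 244²=59536, 135·21²=59535, difference 1.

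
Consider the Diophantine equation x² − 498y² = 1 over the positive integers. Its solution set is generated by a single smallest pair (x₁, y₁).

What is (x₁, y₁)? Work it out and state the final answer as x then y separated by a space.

√498 → a₀=22, period (3,6,22,6,3,44); ℓ=6 even so k=5
step 0: (22, 1)  from 22·(1,0) + (0,1)
step 1: (67, 3)  from 3·(22,1) + (1,0)
…
step 4: (56794, 2545)  from 6·(9395,421) + (424,19)
step 5: (179777, 8056)  from 3·(56794,2545) + (9395,421)
→ (179777, 8056).  Check: 179777²=32319769729, 498·8056²=32319769728, difference 1.

179777 8056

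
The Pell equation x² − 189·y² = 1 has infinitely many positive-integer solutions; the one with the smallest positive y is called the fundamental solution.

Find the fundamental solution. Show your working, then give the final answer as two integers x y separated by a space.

55 4

d=189: √d = [13; 1,2,1,26] (ℓ=4, even), read p_3/q_3
k=0  a_k=13  p_k/q_k = 13/1
…
k=2  a_k=2  p_k/q_k = 41/3
k=3  a_k=1  p_k/q_k = 55/4
fundamental: x₁=55, y₁=4  (since 3025 − 189·16 = 1)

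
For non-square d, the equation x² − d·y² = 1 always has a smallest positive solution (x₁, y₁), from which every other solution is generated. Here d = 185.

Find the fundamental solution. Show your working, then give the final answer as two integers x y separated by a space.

√185 → a₀=13, period (1,1,1,1,26); ℓ=5 odd so k=9
i=0: a=13 ⇒ p=13, q=1
…
i=4: a=1 ⇒ p=68, q=5
i=5: a=26 ⇒ p=1809, q=133
…
i=8: a=1 ⇒ p=5563, q=409
i=9: a=1 ⇒ p=9249, q=680
(x₁, y₁) = (9249, 680);  9249² − 185·680² = 1 ✓

9249 680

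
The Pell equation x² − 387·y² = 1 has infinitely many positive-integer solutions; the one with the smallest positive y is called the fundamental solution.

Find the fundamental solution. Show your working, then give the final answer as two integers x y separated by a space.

3482 177

d=387: √d = [19; 1,2,19,2,1,38] (ℓ=6, even), read p_5/q_5
step 0: (19, 1)  from 19·(1,0) + (0,1)
step 1: (20, 1)  from 1·(19,1) + (1,0)
step 2: (59, 3)  from 2·(20,1) + (19,1)
…
step 4: (2341, 119)  from 2·(1141,58) + (59,3)
step 5: (3482, 177)  from 1·(2341,119) + (1141,58)
(x₁, y₁) = (3482, 177);  3482² − 387·177² = 1 ✓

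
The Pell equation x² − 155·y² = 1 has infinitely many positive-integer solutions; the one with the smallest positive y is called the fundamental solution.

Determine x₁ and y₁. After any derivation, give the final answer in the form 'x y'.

249 20

d=155: √d = [12; 2,4,2,24] (ℓ=4, even), read p_3/q_3
i=0: a=12 ⇒ p=12, q=1
i=1: a=2 ⇒ p=25, q=2
i=2: a=4 ⇒ p=112, q=9
i=3: a=2 ⇒ p=249, q=20
→ (249, 20).  Check: 249²=62001, 155·20²=62000, difference 1.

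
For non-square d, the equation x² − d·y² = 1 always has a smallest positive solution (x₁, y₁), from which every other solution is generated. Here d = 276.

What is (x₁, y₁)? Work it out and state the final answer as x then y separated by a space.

7775 468

d=276: √d = [16; 1,1,1,1,2,2,2,1,1,1,1,32] (ℓ=12, even), read p_11/q_11
a_0=16:  p_0=16·1+0=16,  q_0=16·0+1=1
a_1=1:  p_1=1·16+1=17,  q_1=1·1+0=1
a_2=1:  p_2=1·17+16=33,  q_2=1·1+1=2
a_3=1:  p_3=1·33+17=50,  q_3=1·2+1=3
a_4=1:  p_4=1·50+33=83,  q_4=1·3+2=5
…
a_7=2:  p_7=2·515+216=1246,  q_7=2·31+13=75
a_8=1:  p_8=1·1246+515=1761,  q_8=1·75+31=106
a_9=1:  p_9=1·1761+1246=3007,  q_9=1·106+75=181
a_10=1:  p_10=1·3007+1761=4768,  q_10=1·181+106=287
a_11=1:  p_11=1·4768+3007=7775,  q_11=1·287+181=468
→ (7775, 468).  Check: 7775²=60450625, 276·468²=60450624, difference 1.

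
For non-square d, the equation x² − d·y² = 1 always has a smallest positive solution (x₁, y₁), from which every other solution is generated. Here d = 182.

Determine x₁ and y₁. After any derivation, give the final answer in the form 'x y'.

[13; 2,26] for √182; ℓ=2 ⇒ convergent index 1
k=0  a_k=13  p_k/q_k = 13/1
k=1  a_k=2  p_k/q_k = 27/2
→ (27, 2).  Check: 27²=729, 182·2²=728, difference 1.

27 2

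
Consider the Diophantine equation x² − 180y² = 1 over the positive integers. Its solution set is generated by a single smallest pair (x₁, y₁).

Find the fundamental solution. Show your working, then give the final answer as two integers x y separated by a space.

√180 = [13; 2,2,2,26, …], period ℓ=4 (even) → k=3
a_0=13:  p_0=13·1+0=13,  q_0=13·0+1=1
a_1=2:  p_1=2·13+1=27,  q_1=2·1+0=2
a_2=2:  p_2=2·27+13=67,  q_2=2·2+1=5
a_3=2:  p_3=2·67+27=161,  q_3=2·5+2=12
fundamental: x₁=161, y₁=12  (since 25921 − 180·144 = 1)

161 12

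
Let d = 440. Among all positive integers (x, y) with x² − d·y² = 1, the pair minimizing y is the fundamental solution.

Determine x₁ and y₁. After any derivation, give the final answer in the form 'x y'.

d=440: √d = [20; 1,40] (ℓ=2, even), read p_1/q_1
a_0=20:  p_0=20·1+0=20,  q_0=20·0+1=1
a_1=1:  p_1=1·20+1=21,  q_1=1·1+0=1
→ (21, 1).  Check: 21²=441, 440·1²=440, difference 1.

21 1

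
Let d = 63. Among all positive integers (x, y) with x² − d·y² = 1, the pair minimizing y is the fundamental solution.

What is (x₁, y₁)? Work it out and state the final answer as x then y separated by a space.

[7; 1,14] for √63; ℓ=2 ⇒ convergent index 1
a_0=7:  p_0=7·1+0=7,  q_0=7·0+1=1
a_1=1:  p_1=1·7+1=8,  q_1=1·1+0=1
(x₁, y₁) = (8, 1);  8² − 63·1² = 1 ✓

8 1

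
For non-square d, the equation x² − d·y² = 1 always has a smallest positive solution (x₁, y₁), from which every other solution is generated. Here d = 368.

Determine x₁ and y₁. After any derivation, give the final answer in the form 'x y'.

√368 → a₀=19, period (5,2,5,38); ℓ=4 even so k=3
a_0=19:  p_0=19·1+0=19,  q_0=19·0+1=1
…
a_2=2:  p_2=2·96+19=211,  q_2=2·5+1=11
a_3=5:  p_3=5·211+96=1151,  q_3=5·11+5=60
fundamental: x₁=1151, y₁=60  (since 1324801 − 368·3600 = 1)

1151 60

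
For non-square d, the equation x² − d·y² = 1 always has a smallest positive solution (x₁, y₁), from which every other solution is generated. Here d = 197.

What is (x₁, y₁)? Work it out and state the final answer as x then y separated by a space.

d=197: √d = [14; 28] (ℓ=1, odd), read p_1/q_1
k=0  a_k=14  p_k/q_k = 14/1
k=1  a_k=28  p_k/q_k = 393/28
→ (393, 28).  Check: 393²=154449, 197·28²=154448, difference 1.

393 28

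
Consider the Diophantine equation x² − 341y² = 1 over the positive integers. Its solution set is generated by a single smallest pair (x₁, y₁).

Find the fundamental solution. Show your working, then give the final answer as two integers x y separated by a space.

10626551 575460

d=341: √d = [18; 2,6,1,8,2,…,6,2,36] (ℓ=14, even), read p_13/q_13
i=0: a=18 ⇒ p=18, q=1
i=1: a=2 ⇒ p=37, q=2
i=2: a=6 ⇒ p=240, q=13
i=3: a=1 ⇒ p=277, q=15
…
i=5: a=2 ⇒ p=5189, q=281
i=6: a=1 ⇒ p=7645, q=414
i=7: a=2 ⇒ p=20479, q=1109
…
i=9: a=2 ⇒ p=76727, q=4155
…
i=11: a=1 ⇒ p=718667, q=38918
i=12: a=6 ⇒ p=4953942, q=268271
i=13: a=2 ⇒ p=10626551, q=575460
→ (10626551, 575460).  Check: 10626551²=112923586155601, 341·575460²=112923586155600, difference 1.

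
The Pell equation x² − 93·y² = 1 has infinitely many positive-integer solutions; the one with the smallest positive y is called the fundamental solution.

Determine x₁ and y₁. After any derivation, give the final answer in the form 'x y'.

√93 = [9; 1,1,1,4,6,4,1,1,1,18, …], period ℓ=10 (even) → k=9
k=0  a_k=9  p_k/q_k = 9/1
k=1  a_k=1  p_k/q_k = 10/1
…
k=3  a_k=1  p_k/q_k = 29/3
k=4  a_k=4  p_k/q_k = 135/14
…
k=6  a_k=4  p_k/q_k = 3491/362
…
k=8  a_k=1  p_k/q_k = 7821/811
k=9  a_k=1  p_k/q_k = 12151/1260
(x₁, y₁) = (12151, 1260);  12151² − 93·1260² = 1 ✓

12151 1260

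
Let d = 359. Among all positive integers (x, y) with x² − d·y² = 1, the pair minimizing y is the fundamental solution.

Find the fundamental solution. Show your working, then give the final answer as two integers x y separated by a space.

[18; 1,17,1,36] for √359; ℓ=4 ⇒ convergent index 3
i=0: a=18 ⇒ p=18, q=1
i=1: a=1 ⇒ p=19, q=1
i=2: a=17 ⇒ p=341, q=18
i=3: a=1 ⇒ p=360, q=19
→ (360, 19).  Check: 360²=129600, 359·19²=129599, difference 1.

360 19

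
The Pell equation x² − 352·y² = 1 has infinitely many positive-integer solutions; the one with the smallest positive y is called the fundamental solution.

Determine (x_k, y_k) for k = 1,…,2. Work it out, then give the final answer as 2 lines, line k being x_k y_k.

[18; 1,3,5,9,5,3,1,36] for √352; ℓ=8 ⇒ convergent index 7
step 0: (18, 1)  from 18·(1,0) + (0,1)
step 1: (19, 1)  from 1·(18,1) + (1,0)
step 2: (75, 4)  from 3·(19,1) + (18,1)
step 3: (394, 21)  from 5·(75,4) + (19,1)
…
step 5: (18499, 986)  from 5·(3621,193) + (394,21)
step 6: (59118, 3151)  from 3·(18499,986) + (3621,193)
step 7: (77617, 4137)  from 1·(59118,3151) + (18499,986)
→ (77617, 4137).  Check: 77617²=6024398689, 352·4137²=6024398688, difference 1.
(x_2, y_2) = (77617·77617 + 352·4137·4137, 77617·4137 + 4137·77617) = (12048797377, 642203058)

77617 4137
12048797377 642203058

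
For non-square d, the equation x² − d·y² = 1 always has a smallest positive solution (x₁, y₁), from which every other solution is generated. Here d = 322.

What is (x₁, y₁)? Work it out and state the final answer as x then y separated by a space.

[17; 1,16,1,34] for √322; ℓ=4 ⇒ convergent index 3
i=0: a=17 ⇒ p=17, q=1
i=1: a=1 ⇒ p=18, q=1
i=2: a=16 ⇒ p=305, q=17
i=3: a=1 ⇒ p=323, q=18
fundamental: x₁=323, y₁=18  (since 104329 − 322·324 = 1)

323 18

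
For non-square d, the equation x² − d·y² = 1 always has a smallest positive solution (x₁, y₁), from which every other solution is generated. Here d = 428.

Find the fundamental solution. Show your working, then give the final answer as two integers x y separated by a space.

d=428: √d = [20; 1,2,4,1,5,10,5,1,4,2,1,40] (ℓ=12, even), read p_11/q_11
k=0  a_k=20  p_k/q_k = 20/1
…
k=2  a_k=2  p_k/q_k = 62/3
k=3  a_k=4  p_k/q_k = 269/13
k=4  a_k=1  p_k/q_k = 331/16
k=5  a_k=5  p_k/q_k = 1924/93
…
k=7  a_k=5  p_k/q_k = 99779/4823
k=8  a_k=1  p_k/q_k = 119350/5769
…
k=10  a_k=2  p_k/q_k = 1273708/61567
k=11  a_k=1  p_k/q_k = 1850887/89466
→ (1850887, 89466).  Check: 1850887²=3425782686769, 428·89466²=3425782686768, difference 1.

1850887 89466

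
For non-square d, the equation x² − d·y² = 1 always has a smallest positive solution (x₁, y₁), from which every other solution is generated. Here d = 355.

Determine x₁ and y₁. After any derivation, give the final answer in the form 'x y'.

d=355: √d = [18; 1,5,3,3,1,6,1,3,3,5,1,36] (ℓ=12, even), read p_11/q_11
k=0  a_k=18  p_k/q_k = 18/1
k=1  a_k=1  p_k/q_k = 19/1
k=2  a_k=5  p_k/q_k = 113/6
…
k=4  a_k=3  p_k/q_k = 1187/63
k=5  a_k=1  p_k/q_k = 1545/82
k=6  a_k=6  p_k/q_k = 10457/555
k=7  a_k=1  p_k/q_k = 12002/637
k=8  a_k=3  p_k/q_k = 46463/2466
…
k=10  a_k=5  p_k/q_k = 803418/42641
k=11  a_k=1  p_k/q_k = 954809/50676
(x₁, y₁) = (954809, 50676);  954809² − 355·50676² = 1 ✓

954809 50676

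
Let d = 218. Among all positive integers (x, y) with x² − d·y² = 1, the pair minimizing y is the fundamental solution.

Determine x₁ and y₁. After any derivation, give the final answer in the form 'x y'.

√218 → a₀=14, period (1,3,3,1,28); ℓ=5 odd so k=9
a_0=14:  p_0=14·1+0=14,  q_0=14·0+1=1
…
a_2=3:  p_2=3·15+14=59,  q_2=3·1+1=4
…
a_5=28:  p_5=28·251+192=7220,  q_5=28·17+13=489
…
a_8=3:  p_8=3·29633+7471=96370,  q_8=3·2007+506=6527
a_9=1:  p_9=1·96370+29633=126003,  q_9=1·6527+2007=8534
(x₁, y₁) = (126003, 8534);  126003² − 218·8534² = 1 ✓

126003 8534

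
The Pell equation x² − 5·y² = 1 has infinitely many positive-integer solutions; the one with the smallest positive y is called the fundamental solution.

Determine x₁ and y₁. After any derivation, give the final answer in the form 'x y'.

9 4

√5 → a₀=2, period (4); ℓ=1 odd so k=1
step 0: (2, 1)  from 2·(1,0) + (0,1)
step 1: (9, 4)  from 4·(2,1) + (1,0)
→ (9, 4).  Check: 9²=81, 5·4²=80, difference 1.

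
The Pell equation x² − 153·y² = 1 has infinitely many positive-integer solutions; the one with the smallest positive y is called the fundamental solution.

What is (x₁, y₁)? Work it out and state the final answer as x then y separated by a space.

2177 176

[12; 2,1,2,2,2,1,2,24] for √153; ℓ=8 ⇒ convergent index 7
step 0: (12, 1)  from 12·(1,0) + (0,1)
…
step 2: (37, 3)  from 1·(25,2) + (12,1)
…
step 5: (569, 46)  from 2·(235,19) + (99,8)
step 6: (804, 65)  from 1·(569,46) + (235,19)
step 7: (2177, 176)  from 2·(804,65) + (569,46)
(x₁, y₁) = (2177, 176);  2177² − 153·176² = 1 ✓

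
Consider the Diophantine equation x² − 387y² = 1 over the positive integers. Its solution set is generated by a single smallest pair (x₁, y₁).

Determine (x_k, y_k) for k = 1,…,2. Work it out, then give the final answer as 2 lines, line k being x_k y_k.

3482 177
24248647 1232628

√387 → a₀=19, period (1,2,19,2,1,38); ℓ=6 even so k=5
a_0=19:  p_0=19·1+0=19,  q_0=19·0+1=1
…
a_3=19:  p_3=19·59+20=1141,  q_3=19·3+1=58
a_4=2:  p_4=2·1141+59=2341,  q_4=2·58+3=119
a_5=1:  p_5=1·2341+1141=3482,  q_5=1·119+58=177
→ (3482, 177).  Check: 3482²=12124324, 387·177²=12124323, difference 1.
n=2: (3482,177)∘(3482,177) = (3482·3482+387·177·177, 3482·177+177·3482) = (24248647,1232628)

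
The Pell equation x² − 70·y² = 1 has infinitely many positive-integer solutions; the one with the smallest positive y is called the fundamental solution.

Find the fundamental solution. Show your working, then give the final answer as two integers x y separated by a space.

√70 → a₀=8, period (2,1,2,1,2,16); ℓ=6 even so k=5
step 0: (8, 1)  from 8·(1,0) + (0,1)
…
step 4: (92, 11)  from 1·(67,8) + (25,3)
step 5: (251, 30)  from 2·(92,11) + (67,8)
fundamental: x₁=251, y₁=30  (since 63001 − 70·900 = 1)

251 30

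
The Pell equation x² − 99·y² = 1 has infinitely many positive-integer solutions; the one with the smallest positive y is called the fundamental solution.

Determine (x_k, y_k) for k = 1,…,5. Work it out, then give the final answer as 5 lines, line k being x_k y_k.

√99 → a₀=9, period (1,18); ℓ=2 even so k=1
a_0=9:  p_0=9·1+0=9,  q_0=9·0+1=1
a_1=1:  p_1=1·9+1=10,  q_1=1·1+0=1
→ (10, 1).  Check: 10²=100, 99·1²=99, difference 1.
(x_2, y_2) = (10·10 + 99·1·1, 10·1 + 1·10) = (199, 20)
(x_3, y_3) = (10·199 + 99·1·20, 10·20 + 1·199) = (3970, 399)
(x_4, y_4) = (10·3970 + 99·1·399, 10·399 + 1·3970) = (79201, 7960)
(x_5, y_5) = (10·79201 + 99·1·7960, 10·7960 + 1·79201) = (1580050, 158801)

10 1
199 20
3970 399
79201 7960
1580050 158801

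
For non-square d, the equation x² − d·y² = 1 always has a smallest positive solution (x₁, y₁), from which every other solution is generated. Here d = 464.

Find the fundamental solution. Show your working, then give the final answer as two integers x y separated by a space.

9801 455

√464 = [21; 1,1,5,1,1,1,5,1,1,42, …], period ℓ=10 (even) → k=9
i=0: a=21 ⇒ p=21, q=1
i=1: a=1 ⇒ p=22, q=1
…
i=5: a=1 ⇒ p=517, q=24
…
i=7: a=5 ⇒ p=4502, q=209
i=8: a=1 ⇒ p=5299, q=246
i=9: a=1 ⇒ p=9801, q=455
→ (9801, 455).  Check: 9801²=96059601, 464·455²=96059600, difference 1.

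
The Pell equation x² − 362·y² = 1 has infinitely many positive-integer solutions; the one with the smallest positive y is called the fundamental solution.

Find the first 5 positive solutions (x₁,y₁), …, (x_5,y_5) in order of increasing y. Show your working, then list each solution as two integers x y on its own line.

[19; 38] for √362; ℓ=1 ⇒ convergent index 1
k=0  a_k=19  p_k/q_k = 19/1
k=1  a_k=38  p_k/q_k = 723/38
fundamental: x₁=723, y₁=38  (since 522729 − 362·1444 = 1)
(x_2, y_2) = (723·723 + 362·38·38, 723·38 + 38·723) = (1045457, 54948)
(x_3, y_3) = (723·1045457 + 362·38·54948, 723·54948 + 38·1045457) = (1511730099, 79454770)
(x_4, y_4) = (723·1511730099 + 362·38·79454770, 723·79454770 + 38·1511730099) = (2185960677697, 114891542472)
(x_5, y_5) = (723·2185960677697 + 362·38·114891542472, 723·114891542472 + 38·2185960677697) = (3160897628219763, 166133090959742)

723 38
1045457 54948
1511730099 79454770
2185960677697 114891542472
3160897628219763 166133090959742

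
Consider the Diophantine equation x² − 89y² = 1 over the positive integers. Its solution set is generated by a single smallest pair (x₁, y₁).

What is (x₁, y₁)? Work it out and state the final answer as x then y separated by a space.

500001 53000

√89 → a₀=9, period (2,3,3,2,18); ℓ=5 odd so k=9
a_0=9:  p_0=9·1+0=9,  q_0=9·0+1=1
…
a_2=3:  p_2=3·19+9=66,  q_2=3·2+1=7
a_3=3:  p_3=3·66+19=217,  q_3=3·7+2=23
a_4=2:  p_4=2·217+66=500,  q_4=2·23+7=53
a_5=18:  p_5=18·500+217=9217,  q_5=18·53+23=977
…
a_7=3:  p_7=3·18934+9217=66019,  q_7=3·2007+977=6998
a_8=3:  p_8=3·66019+18934=216991,  q_8=3·6998+2007=23001
a_9=2:  p_9=2·216991+66019=500001,  q_9=2·23001+6998=53000
(x₁, y₁) = (500001, 53000);  500001² − 89·53000² = 1 ✓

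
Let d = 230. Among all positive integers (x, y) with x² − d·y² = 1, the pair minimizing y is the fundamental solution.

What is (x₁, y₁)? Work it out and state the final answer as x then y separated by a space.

91 6

d=230: √d = [15; 6,30] (ℓ=2, even), read p_1/q_1
k=0  a_k=15  p_k/q_k = 15/1
k=1  a_k=6  p_k/q_k = 91/6
fundamental: x₁=91, y₁=6  (since 8281 − 230·36 = 1)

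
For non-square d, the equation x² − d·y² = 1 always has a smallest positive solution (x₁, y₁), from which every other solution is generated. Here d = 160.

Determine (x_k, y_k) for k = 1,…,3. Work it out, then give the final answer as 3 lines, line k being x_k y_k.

721 57
1039681 82194
1499219281 118523691

√160 → a₀=12, period (1,1,1,5,1,1,1,24); ℓ=8 even so k=7
a_0=12:  p_0=12·1+0=12,  q_0=12·0+1=1
a_1=1:  p_1=1·12+1=13,  q_1=1·1+0=1
…
a_3=1:  p_3=1·25+13=38,  q_3=1·2+1=3
…
a_6=1:  p_6=1·253+215=468,  q_6=1·20+17=37
a_7=1:  p_7=1·468+253=721,  q_7=1·37+20=57
→ (721, 57).  Check: 721²=519841, 160·57²=519840, difference 1.
n=2: (721,57)∘(721,57) = (721·721+160·57·57, 721·57+57·721) = (1039681,82194)
n=3: (1039681,82194)∘(721,57) = (721·1039681+160·57·82194, 721·82194+57·1039681) = (1499219281,118523691)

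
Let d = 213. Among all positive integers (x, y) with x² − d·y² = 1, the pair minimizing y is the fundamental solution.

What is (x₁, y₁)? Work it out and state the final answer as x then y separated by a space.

√213 = [14; 1,1,2,6,1,8,1,6,2,1,1,28, …], period ℓ=12 (even) → k=11
i=0: a=14 ⇒ p=14, q=1
i=1: a=1 ⇒ p=15, q=1
i=2: a=1 ⇒ p=29, q=2
i=3: a=2 ⇒ p=73, q=5
i=4: a=6 ⇒ p=467, q=32
i=5: a=1 ⇒ p=540, q=37
…
i=7: a=1 ⇒ p=5327, q=365
i=8: a=6 ⇒ p=36749, q=2518
i=9: a=2 ⇒ p=78825, q=5401
i=10: a=1 ⇒ p=115574, q=7919
i=11: a=1 ⇒ p=194399, q=13320
(x₁, y₁) = (194399, 13320);  194399² − 213·13320² = 1 ✓

194399 13320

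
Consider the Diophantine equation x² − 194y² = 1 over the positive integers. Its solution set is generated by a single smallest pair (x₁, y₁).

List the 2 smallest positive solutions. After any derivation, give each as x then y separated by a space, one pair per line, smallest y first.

[13; 1,12,1,26] for √194; ℓ=4 ⇒ convergent index 3
i=0: a=13 ⇒ p=13, q=1
i=1: a=1 ⇒ p=14, q=1
i=2: a=12 ⇒ p=181, q=13
i=3: a=1 ⇒ p=195, q=14
fundamental: x₁=195, y₁=14  (since 38025 − 194·196 = 1)
(x_2, y_2) = (195·195 + 194·14·14, 195·14 + 14·195) = (76049, 5460)

195 14
76049 5460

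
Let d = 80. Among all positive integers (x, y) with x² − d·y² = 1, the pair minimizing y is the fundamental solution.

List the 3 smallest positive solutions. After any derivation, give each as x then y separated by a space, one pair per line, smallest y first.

[8; 1,16] for √80; ℓ=2 ⇒ convergent index 1
step 0: (8, 1)  from 8·(1,0) + (0,1)
step 1: (9, 1)  from 1·(8,1) + (1,0)
→ (9, 1).  Check: 9²=81, 80·1²=80, difference 1.
k=2:  x_2 = 9·9+80·1·1 = 161,  y_2 = 9·1+1·9 = 18
k=3:  x_3 = 9·161+80·1·18 = 2889,  y_3 = 9·18+1·161 = 323

9 1
161 18
2889 323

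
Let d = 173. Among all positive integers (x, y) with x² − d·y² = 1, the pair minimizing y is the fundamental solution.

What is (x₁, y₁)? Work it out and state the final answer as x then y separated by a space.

[13; 6,1,1,6,26] for √173; ℓ=5 ⇒ convergent index 9
a_0=13:  p_0=13·1+0=13,  q_0=13·0+1=1
…
a_8=1:  p_8=1·205791+176552=382343,  q_8=1·15646+13423=29069
a_9=6:  p_9=6·382343+205791=2499849,  q_9=6·29069+15646=190060
fundamental: x₁=2499849, y₁=190060  (since 6249245022801 − 173·36122803600 = 1)

2499849 190060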